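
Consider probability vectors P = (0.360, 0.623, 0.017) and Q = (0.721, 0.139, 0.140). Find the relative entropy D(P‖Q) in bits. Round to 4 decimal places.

D(P‖Q) = Σ p·log₂(p/q).
  0.360·log₂(0.360/0.721) = -0.36072
  0.623·log₂(0.623/0.139) = 1.34826
  0.017·log₂(0.017/0.140) = -0.05171
D(P‖Q) = 0.9358 bits.

0.9358 bits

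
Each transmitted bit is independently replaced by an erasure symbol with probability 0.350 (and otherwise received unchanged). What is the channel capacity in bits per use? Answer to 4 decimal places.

Binary erasure channel: capacity C = 1 − ε.
C = 1 − 0.350 = 0.6500 bits per channel use.

0.6500 bits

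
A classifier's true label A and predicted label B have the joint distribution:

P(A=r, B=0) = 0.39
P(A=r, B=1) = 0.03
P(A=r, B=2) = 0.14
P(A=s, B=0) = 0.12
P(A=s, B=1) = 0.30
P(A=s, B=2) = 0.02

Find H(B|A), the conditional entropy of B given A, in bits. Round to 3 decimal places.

Marginals: p(A) = (0.5600, 0.4400), p(B) = (0.5100, 0.3300, 0.1600).
H(B|A) = Σ p(A) · H(B|A=·).
  A=r: p=0.5600, H(B|A=r) = 1.0897
  A=s: p=0.4400, H(B|A=s) = 1.0907
Weighted sum = 1.090 bits.

1.090 bits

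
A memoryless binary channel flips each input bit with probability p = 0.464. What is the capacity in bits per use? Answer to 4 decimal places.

0.0037 bits

Binary symmetric channel: C = 1 − h₂(ε) where h₂ is the binary entropy function.
h₂(0.464) = −0.464·log₂0.464 − 0.536·log₂0.536 = 0.9963.
C = 1 − 0.9963 = 0.0037 bits per channel use.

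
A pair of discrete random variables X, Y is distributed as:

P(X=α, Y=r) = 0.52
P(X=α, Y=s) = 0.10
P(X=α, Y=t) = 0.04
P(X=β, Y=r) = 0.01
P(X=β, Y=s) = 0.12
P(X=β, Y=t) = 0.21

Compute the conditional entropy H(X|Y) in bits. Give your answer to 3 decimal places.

0.449 bits

Marginals: p(X) = (0.6600, 0.3400), p(Y) = (0.5300, 0.2200, 0.2500).
H(X|Y) = Σ p(Y) · H(X|Y=·).
  Y=r: p=0.5300, H(X|Y=r) = 0.1350
  Y=s: p=0.2200, H(X|Y=s) = 0.9940
  Y=t: p=0.2500, H(X|Y=t) = 0.6343
Weighted sum = 0.449 bits.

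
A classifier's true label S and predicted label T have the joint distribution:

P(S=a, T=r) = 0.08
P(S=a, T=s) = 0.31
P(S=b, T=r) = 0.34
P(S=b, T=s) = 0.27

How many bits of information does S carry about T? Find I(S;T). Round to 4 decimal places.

0.0918 bits

Marginals: p(S) = (0.3900, 0.6100), p(T) = (0.4200, 0.5800).
I(S;T) = H(S) + H(T) − H(S,T).
H(S) = 0.9648, H(T) = 0.9815, H(S,T) = 1.8545.
I(S;T) = 0.9648 + 0.9815 − 1.8545 = 0.0918 bits.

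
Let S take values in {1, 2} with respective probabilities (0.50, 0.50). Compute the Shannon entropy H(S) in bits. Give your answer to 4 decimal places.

1.0000 bits

H(S) = −Σ p·log₂ p.
  −(0.50)·log₂(0.50) = 0.50000
  −(0.50)·log₂(0.50) = 0.50000
Sum: 0.50000 + 0.50000 = 1.0000 bits.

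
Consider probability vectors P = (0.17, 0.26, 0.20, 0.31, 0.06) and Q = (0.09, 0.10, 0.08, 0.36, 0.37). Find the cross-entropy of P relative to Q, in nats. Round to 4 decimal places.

1.8895 nats

H(P,Q) = −Σ p·ln q.
  −0.17·ln(0.09) = 0.40935
  −0.26·ln(0.10) = 0.59867
  −0.20·ln(0.08) = 0.50515
  −0.31·ln(0.36) = 0.31671
  −0.06·ln(0.37) = 0.05966
H(P,Q) = 1.8895 nats.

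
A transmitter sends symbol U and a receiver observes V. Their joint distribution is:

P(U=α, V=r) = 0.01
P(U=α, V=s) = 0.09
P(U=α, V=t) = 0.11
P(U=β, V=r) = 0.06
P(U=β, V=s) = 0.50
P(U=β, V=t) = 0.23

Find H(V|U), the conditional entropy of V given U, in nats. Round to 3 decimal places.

0.845 nats

Chain rule: H(V|U) = H(U,V) − H(U).
Marginals: p(U) = (0.2100, 0.7900), p(V) = (0.0700, 0.5900, 0.3400).
H(U,V) = 1.3590 nats; H(U) = 0.5140 nats.
H(V|U) = 1.3590 − 0.5140 = 0.845 nats.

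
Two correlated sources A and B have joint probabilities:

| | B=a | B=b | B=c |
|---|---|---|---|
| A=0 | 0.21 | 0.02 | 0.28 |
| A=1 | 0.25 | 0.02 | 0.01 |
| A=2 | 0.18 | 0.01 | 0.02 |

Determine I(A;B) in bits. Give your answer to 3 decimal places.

Marginals: p(A) = (0.5100, 0.2800, 0.2100), p(B) = (0.6400, 0.0500, 0.3100).
I(A;B) = Σ p(x,y)·log₂[p(x,y)/(p(x)p(y))].
  (0,a): 0.21·log₂(0.6434) = -0.1336
  (0,b): 0.02·log₂(0.7843) = -0.0070
  (0,c): 0.28·log₂(1.7710) = 0.2309
  (1,a): 0.25·log₂(1.3951) = 0.1201
  (1,b): 0.02·log₂(1.4286) = 0.0103
  (1,c): 0.01·log₂(0.1152) = -0.0312
  (2,a): 0.18·log₂(1.3393) = 0.0759
  (2,b): 0.01·log₂(0.9524) = -0.0007
  (2,c): 0.02·log₂(0.3072) = -0.0341
Sum = 0.231 bits.

0.231 bits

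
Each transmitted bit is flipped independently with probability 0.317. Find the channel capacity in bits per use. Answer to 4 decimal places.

0.0989 bits

Binary symmetric channel: C = 1 − h₂(ε) where h₂ is the binary entropy function.
h₂(0.317) = −0.317·log₂0.317 − 0.683·log₂0.683 = 0.9011.
C = 1 − 0.9011 = 0.0989 bits per channel use.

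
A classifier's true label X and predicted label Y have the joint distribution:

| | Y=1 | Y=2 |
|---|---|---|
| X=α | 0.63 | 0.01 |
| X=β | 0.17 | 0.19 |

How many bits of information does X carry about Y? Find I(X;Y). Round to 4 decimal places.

Marginals: p(X) = (0.6400, 0.3600), p(Y) = (0.8000, 0.2000).
I(X;Y) = H(X) + H(Y) − H(X,Y).
H(X) = 0.9427, H(Y) = 0.7219, H(X,Y) = 1.3762.
I(X;Y) = 0.9427 + 0.7219 − 1.3762 = 0.2884 bits.

0.2884 bits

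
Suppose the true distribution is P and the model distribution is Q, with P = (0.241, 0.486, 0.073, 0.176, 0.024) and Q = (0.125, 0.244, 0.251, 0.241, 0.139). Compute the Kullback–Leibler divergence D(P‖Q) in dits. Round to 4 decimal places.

D(P‖Q) = Σ p·log₁₀(p/q).
  0.241·log₁₀(0.241/0.125) = 0.06871
  0.486·log₁₀(0.486/0.244) = 0.14543
  0.073·log₁₀(0.073/0.251) = -0.03915
  0.176·log₁₀(0.176/0.241) = -0.02402
  0.024·log₁₀(0.024/0.139) = -0.01831
D(P‖Q) = 0.1327 dits.

0.1327 dits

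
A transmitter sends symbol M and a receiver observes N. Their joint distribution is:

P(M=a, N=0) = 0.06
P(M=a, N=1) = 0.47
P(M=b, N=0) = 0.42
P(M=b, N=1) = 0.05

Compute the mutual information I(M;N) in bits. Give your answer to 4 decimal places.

0.4990 bits

Marginals: p(M) = (0.5300, 0.4700), p(N) = (0.4800, 0.5200).
I(M;N) = Σ p(x,y)·log₂[p(x,y)/(p(x)p(y))].
  (a,0): 0.06·log₂(0.2358) = -0.12504
  (a,1): 0.47·log₂(1.7054) = 0.36194
  (b,0): 0.42·log₂(1.8617) = 0.37658
  (b,1): 0.05·log₂(0.2046) = -0.11446
Sum = 0.4990 bits.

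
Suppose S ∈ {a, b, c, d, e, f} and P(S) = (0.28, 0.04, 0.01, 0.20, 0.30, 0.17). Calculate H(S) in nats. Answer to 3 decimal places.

1.516 nats

H(S) = −Σ p·ln p.
  −(0.28)·ln(0.28) = 0.3564
  −(0.04)·ln(0.04) = 0.1288
  −(0.01)·ln(0.01) = 0.0461
  −(0.20)·ln(0.20) = 0.3219
  −(0.30)·ln(0.30) = 0.3612
  −(0.17)·ln(0.17) = 0.3012
Sum: 0.3564 + 0.1288 + 0.0461 + 0.3219 + 0.3612 + 0.3012 = 1.516 nats.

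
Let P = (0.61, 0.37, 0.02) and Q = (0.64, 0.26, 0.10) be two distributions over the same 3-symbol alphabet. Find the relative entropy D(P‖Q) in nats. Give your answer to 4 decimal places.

0.0691 nats

D(P‖Q) = Σ p·ln(p/q).
  0.61·ln(0.61/0.64) = -0.02929
  0.37·ln(0.37/0.26) = 0.13054
  0.02·ln(0.02/0.10) = -0.03219
D(P‖Q) = 0.0691 nats.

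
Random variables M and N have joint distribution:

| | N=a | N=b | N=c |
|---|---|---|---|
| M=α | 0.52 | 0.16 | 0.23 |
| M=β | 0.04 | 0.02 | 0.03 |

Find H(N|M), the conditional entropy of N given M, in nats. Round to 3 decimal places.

0.981 nats

Chain rule: H(N|M) = H(M,N) − H(M).
Marginals: p(M) = (0.9100, 0.0900), p(N) = (0.5600, 0.1800, 0.2600).
H(M,N) = 1.2835 nats; H(M) = 0.3025 nats.
H(N|M) = 1.2835 − 0.3025 = 0.981 nats.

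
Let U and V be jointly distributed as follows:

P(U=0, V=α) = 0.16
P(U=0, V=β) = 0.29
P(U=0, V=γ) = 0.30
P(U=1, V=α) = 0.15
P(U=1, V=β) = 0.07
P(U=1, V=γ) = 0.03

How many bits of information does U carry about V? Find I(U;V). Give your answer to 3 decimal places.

Marginals: p(U) = (0.7500, 0.2500), p(V) = (0.3100, 0.3600, 0.3300).
I(U;V) = H(U) + H(V) − H(U,V).
H(U) = 0.8113, H(V) = 1.5822, H(U,V) = 2.2929.
I(U;V) = 0.8113 + 1.5822 − 2.2929 = 0.101 bits.

0.101 bits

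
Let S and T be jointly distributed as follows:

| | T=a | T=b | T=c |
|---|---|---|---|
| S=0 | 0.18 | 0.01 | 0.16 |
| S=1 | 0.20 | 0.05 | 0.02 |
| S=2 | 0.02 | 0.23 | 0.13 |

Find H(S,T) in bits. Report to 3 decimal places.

H(S,T) = −Σ p(x,y)·log₂ p(x,y) over all 9 cells.
  cell (0,a): −0.18·log₂0.18 = 0.4453
  cell (0,b): −0.01·log₂0.01 = 0.0664
  cell (0,c): −0.16·log₂0.16 = 0.4230
  cell (1,a): −0.20·log₂0.20 = 0.4644
  cell (1,b): −0.05·log₂0.05 = 0.2161
  cell (1,c): −0.02·log₂0.02 = 0.1129
  cell (2,a): −0.02·log₂0.02 = 0.1129
  cell (2,b): −0.23·log₂0.23 = 0.4877
  cell (2,c): −0.13·log₂0.13 = 0.3826
Sum = 2.711 bits.

2.711 bits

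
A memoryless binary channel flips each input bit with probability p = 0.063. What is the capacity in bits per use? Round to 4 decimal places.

0.6608 bits

Binary symmetric channel: C = 1 − h₂(ε) where h₂ is the binary entropy function.
h₂(0.063) = −0.063·log₂0.063 − 0.937·log₂0.937 = 0.3392.
C = 1 − 0.3392 = 0.6608 bits per channel use.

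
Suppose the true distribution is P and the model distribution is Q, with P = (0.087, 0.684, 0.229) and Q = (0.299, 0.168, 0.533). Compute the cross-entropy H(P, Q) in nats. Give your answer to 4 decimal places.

1.4692 nats

H(P,Q) = −Σ p·ln q.
  −0.087·ln(0.299) = 0.10504
  −0.684·ln(0.168) = 1.22011
  −0.229·ln(0.533) = 0.14409
H(P,Q) = 1.4692 nats.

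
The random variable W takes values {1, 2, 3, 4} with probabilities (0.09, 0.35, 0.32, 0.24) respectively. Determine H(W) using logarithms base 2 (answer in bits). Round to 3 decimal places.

1.863 bits

H(W) = −Σ p·log₂ p.
  −(0.09)·log₂(0.09) = 0.3127
  −(0.35)·log₂(0.35) = 0.5301
  −(0.32)·log₂(0.32) = 0.5260
  −(0.24)·log₂(0.24) = 0.4941
Sum: 0.3127 + 0.5301 + 0.5260 + 0.4941 = 1.863 bits.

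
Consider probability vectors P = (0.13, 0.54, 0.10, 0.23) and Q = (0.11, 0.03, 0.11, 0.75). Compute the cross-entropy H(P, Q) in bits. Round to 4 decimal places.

3.5597 bits

H(P,Q) = −Σ p·log₂ q.
  −0.13·log₂(0.11) = 0.41398
  −0.54·log₂(0.03) = 2.73180
  −0.10·log₂(0.11) = 0.31844
  −0.23·log₂(0.75) = 0.09546
H(P,Q) = 3.5597 bits.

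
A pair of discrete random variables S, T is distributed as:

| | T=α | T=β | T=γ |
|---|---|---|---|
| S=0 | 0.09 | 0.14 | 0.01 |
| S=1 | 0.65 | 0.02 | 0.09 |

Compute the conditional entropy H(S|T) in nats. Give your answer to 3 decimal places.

0.367 nats

Chain rule: H(S|T) = H(S,T) − H(T).
Marginals: p(S) = (0.2400, 0.7600), p(T) = (0.7400, 0.1600, 0.1000).
H(S,T) = 1.1130 nats; H(T) = 0.7463 nats.
H(S|T) = 1.1130 − 0.7463 = 0.367 nats.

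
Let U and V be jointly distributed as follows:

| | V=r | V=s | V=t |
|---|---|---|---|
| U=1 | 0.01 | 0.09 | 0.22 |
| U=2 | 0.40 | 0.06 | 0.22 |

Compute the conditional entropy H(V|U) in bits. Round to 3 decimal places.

1.208 bits

Chain rule: H(V|U) = H(U,V) − H(U).
Marginals: p(U) = (0.3200, 0.6800), p(V) = (0.4100, 0.1500, 0.4400).
H(U,V) = 2.1125 bits; H(U) = 0.9044 bits.
H(V|U) = 2.1125 − 0.9044 = 1.208 bits.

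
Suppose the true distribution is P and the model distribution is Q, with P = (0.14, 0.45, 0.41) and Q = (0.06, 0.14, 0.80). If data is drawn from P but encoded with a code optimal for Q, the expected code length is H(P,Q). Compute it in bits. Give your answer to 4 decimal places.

1.9767 bits

H(P,Q) = −Σ p·log₂ q.
  −0.14·log₂(0.06) = 0.56825
  −0.45·log₂(0.14) = 1.27643
  −0.41·log₂(0.80) = 0.13199
H(P,Q) = 1.9767 bits.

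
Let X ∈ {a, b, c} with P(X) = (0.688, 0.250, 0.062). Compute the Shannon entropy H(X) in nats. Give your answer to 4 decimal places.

H(X) = −Σ p·ln p.
  −(0.688)·ln(0.688) = 0.25729
  −(0.250)·ln(0.250) = 0.34657
  −(0.062)·ln(0.062) = 0.17240
Sum: 0.25729 + 0.34657 + 0.17240 = 0.7763 nats.

0.7763 nats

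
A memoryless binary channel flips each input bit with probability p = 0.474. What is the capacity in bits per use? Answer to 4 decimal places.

0.0020 bits

Binary symmetric channel: C = 1 − h₂(ε) where h₂ is the binary entropy function.
h₂(0.474) = −0.474·log₂0.474 − 0.526·log₂0.526 = 0.9980.
C = 1 − 0.9980 = 0.0020 bits per channel use.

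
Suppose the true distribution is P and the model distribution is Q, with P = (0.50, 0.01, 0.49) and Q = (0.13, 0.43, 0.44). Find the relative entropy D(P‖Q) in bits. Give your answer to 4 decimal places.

D(P‖Q) = Σ p·log₂(p/q).
  0.50·log₂(0.50/0.13) = 0.97171
  0.01·log₂(0.01/0.43) = -0.05426
  0.49·log₂(0.49/0.44) = 0.07609
D(P‖Q) = 0.9935 bits.

0.9935 bits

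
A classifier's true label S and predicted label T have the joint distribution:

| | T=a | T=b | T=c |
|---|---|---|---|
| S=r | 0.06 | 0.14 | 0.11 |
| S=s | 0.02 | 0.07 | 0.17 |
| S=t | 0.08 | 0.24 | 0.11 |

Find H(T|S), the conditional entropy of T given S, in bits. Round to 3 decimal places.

1.390 bits

Marginals: p(S) = (0.3100, 0.2600, 0.4300), p(T) = (0.1600, 0.4500, 0.3900).
H(T|S) = Σ p(S) · H(T|S=·).
  S=r: p=0.3100, H(T|S=r) = 1.5069
  S=s: p=0.2600, H(T|S=s) = 1.1951
  S=t: p=0.4300, H(T|S=t) = 1.4241
Weighted sum = 1.390 bits.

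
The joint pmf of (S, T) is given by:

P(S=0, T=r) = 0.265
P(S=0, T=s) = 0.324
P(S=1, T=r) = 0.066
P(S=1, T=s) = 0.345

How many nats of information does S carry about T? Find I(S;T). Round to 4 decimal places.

0.0485 nats

Marginals: p(S) = (0.5890, 0.4110), p(T) = (0.3310, 0.6690).
I(S;T) = Σ p(x,y)·ln[p(x,y)/(p(x)p(y))].
  (0,r): 0.265·ln(1.3593) = 0.08134
  (0,s): 0.324·ln(0.8222) = -0.06341
  (1,r): 0.066·ln(0.4851) = -0.04774
  (1,s): 0.345·ln(1.2547) = 0.07829
Sum = 0.0485 nats.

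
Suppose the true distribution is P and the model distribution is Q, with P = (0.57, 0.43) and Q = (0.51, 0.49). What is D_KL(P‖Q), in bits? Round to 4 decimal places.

D(P‖Q) = Σ p·log₂(p/q).
  0.57·log₂(0.57/0.51) = 0.09146
  0.43·log₂(0.43/0.49) = -0.08103
D(P‖Q) = 0.0104 bits.

0.0104 bits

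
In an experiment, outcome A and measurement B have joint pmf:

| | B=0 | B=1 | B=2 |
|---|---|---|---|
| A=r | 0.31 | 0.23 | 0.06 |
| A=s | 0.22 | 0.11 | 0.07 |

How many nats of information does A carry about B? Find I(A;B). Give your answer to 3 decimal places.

Marginals: p(A) = (0.6000, 0.4000), p(B) = (0.5300, 0.3400, 0.1300).
I(A;B) = H(A) + H(B) − H(A,B).
H(A) = 0.6730, H(B) = 0.9685, H(A,B) = 1.6320.
I(A;B) = 0.6730 + 0.9685 − 1.6320 = 0.010 nats.

0.010 nats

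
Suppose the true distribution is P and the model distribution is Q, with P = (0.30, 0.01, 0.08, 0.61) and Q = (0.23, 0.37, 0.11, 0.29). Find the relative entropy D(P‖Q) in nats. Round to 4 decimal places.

0.4717 nats

D(P‖Q) = Σ p·ln(p/q).
  0.30·ln(0.30/0.23) = 0.07971
  0.01·ln(0.01/0.37) = -0.03611
  0.08·ln(0.08/0.11) = -0.02548
  0.61·ln(0.61/0.29) = 0.45358
D(P‖Q) = 0.4717 nats.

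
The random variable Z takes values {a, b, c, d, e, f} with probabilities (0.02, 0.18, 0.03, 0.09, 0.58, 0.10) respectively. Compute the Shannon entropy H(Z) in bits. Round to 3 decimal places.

1.811 bits

H(Z) = −Σ p·log₂ p.
  −(0.02)·log₂(0.02) = 0.1129
  −(0.18)·log₂(0.18) = 0.4453
  −(0.03)·log₂(0.03) = 0.1518
  −(0.09)·log₂(0.09) = 0.3127
  −(0.58)·log₂(0.58) = 0.4558
  −(0.10)·log₂(0.10) = 0.3322
Sum: 0.1129 + 0.4453 + 0.1518 + 0.3127 + 0.4558 + 0.3322 = 1.811 bits.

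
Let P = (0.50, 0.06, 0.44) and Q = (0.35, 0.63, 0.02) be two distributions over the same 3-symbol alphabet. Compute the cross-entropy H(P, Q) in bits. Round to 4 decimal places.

H(P,Q) = −Σ p·log₂ q.
  −0.50·log₂(0.35) = 0.75729
  −0.06·log₂(0.63) = 0.03999
  −0.44·log₂(0.02) = 2.48330
H(P,Q) = 3.2806 bits.

3.2806 bits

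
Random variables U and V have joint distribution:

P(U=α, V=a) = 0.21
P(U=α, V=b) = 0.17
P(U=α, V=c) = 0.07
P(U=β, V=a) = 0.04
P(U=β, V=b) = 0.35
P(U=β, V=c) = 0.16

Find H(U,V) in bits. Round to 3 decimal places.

2.315 bits

H(U,V) = −Σ p(x,y)·log₂ p(x,y) over all 6 cells.
  cell (α,a): −0.21·log₂0.21 = 0.4728
  cell (α,b): −0.17·log₂0.17 = 0.4346
  cell (α,c): −0.07·log₂0.07 = 0.2686
  cell (β,a): −0.04·log₂0.04 = 0.1858
  cell (β,b): −0.35·log₂0.35 = 0.5301
  cell (β,c): −0.16·log₂0.16 = 0.4230
Sum = 2.315 bits.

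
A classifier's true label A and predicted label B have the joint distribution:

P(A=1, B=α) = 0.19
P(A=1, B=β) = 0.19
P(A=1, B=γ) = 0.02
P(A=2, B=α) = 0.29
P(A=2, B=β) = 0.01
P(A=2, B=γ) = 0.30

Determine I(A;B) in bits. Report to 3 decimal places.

0.341 bits

Marginals: p(A) = (0.4000, 0.6000), p(B) = (0.4800, 0.2000, 0.3200).
I(A;B) = H(A) + H(B) − H(A,B).
H(A) = 0.9710, H(B) = 1.4987, H(A,B) = 2.1288.
I(A;B) = 0.9710 + 1.4987 − 2.1288 = 0.341 bits.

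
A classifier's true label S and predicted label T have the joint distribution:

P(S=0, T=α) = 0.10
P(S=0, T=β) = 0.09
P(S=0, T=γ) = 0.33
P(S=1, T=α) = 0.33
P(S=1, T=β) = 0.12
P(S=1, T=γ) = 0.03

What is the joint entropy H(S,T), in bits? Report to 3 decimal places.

2.219 bits

H(S,T) = −Σ p(x,y)·log₂ p(x,y) over all 6 cells.
  cell (0,α): −0.10·log₂0.10 = 0.3322
  cell (0,β): −0.09·log₂0.09 = 0.3127
  cell (0,γ): −0.33·log₂0.33 = 0.5278
  cell (1,α): −0.33·log₂0.33 = 0.5278
  cell (1,β): −0.12·log₂0.12 = 0.3671
  cell (1,γ): −0.03·log₂0.03 = 0.1518
Sum = 2.219 bits.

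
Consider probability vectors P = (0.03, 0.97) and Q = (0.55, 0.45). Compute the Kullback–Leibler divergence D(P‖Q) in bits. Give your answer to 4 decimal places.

0.9489 bits

D(P‖Q) = Σ p·log₂(p/q).
  0.03·log₂(0.03/0.55) = -0.12589
  0.97·log₂(0.97/0.45) = 1.07482
D(P‖Q) = 0.9489 bits.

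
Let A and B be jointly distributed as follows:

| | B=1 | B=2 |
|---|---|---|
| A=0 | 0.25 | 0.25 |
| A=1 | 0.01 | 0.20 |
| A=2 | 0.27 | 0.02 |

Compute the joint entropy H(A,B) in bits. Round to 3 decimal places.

H(A,B) = −Σ p(x,y)·log₂ p(x,y) over all 6 cells.
  cell (0,1): −0.25·log₂0.25 = 0.5000
  cell (0,2): −0.25·log₂0.25 = 0.5000
  cell (1,1): −0.01·log₂0.01 = 0.0664
  cell (1,2): −0.20·log₂0.20 = 0.4644
  cell (2,1): −0.27·log₂0.27 = 0.5100
  cell (2,2): −0.02·log₂0.02 = 0.1129
Sum = 2.154 bits.

2.154 bits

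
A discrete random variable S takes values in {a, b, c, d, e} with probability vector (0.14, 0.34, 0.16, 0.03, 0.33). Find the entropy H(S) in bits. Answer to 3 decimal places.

2.029 bits

H(S) = −Σ p·log₂ p.
  −(0.14)·log₂(0.14) = 0.3971
  −(0.34)·log₂(0.34) = 0.5292
  −(0.16)·log₂(0.16) = 0.4230
  −(0.03)·log₂(0.03) = 0.1518
  −(0.33)·log₂(0.33) = 0.5278
Sum: 0.3971 + 0.5292 + 0.4230 + 0.1518 + 0.5278 = 2.029 bits.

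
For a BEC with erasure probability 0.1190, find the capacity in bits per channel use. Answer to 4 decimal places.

0.8810 bits

Binary erasure channel: capacity C = 1 − ε.
C = 1 − 0.1190 = 0.8810 bits per channel use.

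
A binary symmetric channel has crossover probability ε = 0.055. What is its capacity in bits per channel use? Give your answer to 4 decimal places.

0.6927 bits

Binary symmetric channel: C = 1 − h₂(ε) where h₂ is the binary entropy function.
h₂(0.055) = −0.055·log₂0.055 − 0.945·log₂0.945 = 0.3073.
C = 1 − 0.3073 = 0.6927 bits per channel use.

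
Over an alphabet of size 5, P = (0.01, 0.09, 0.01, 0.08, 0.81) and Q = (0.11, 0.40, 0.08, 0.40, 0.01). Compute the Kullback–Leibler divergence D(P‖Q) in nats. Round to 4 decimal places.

D(P‖Q) = Σ p·ln(p/q).
  0.01·ln(0.01/0.11) = -0.02398
  0.09·ln(0.09/0.40) = -0.13425
  0.01·ln(0.01/0.08) = -0.02079
  0.08·ln(0.08/0.40) = -0.12876
  0.81·ln(0.81/0.01) = 3.55950
D(P‖Q) = 3.2517 nats.

3.2517 nats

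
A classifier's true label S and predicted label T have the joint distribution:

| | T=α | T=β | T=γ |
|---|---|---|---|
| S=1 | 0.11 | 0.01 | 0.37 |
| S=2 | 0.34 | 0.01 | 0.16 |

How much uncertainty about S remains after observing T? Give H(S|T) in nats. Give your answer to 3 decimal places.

0.589 nats

Marginals: p(S) = (0.4900, 0.5100), p(T) = (0.4500, 0.0200, 0.5300).
H(S|T) = Σ p(T) · H(S|T=·).
  T=α: p=0.4500, H(S|T=α) = 0.5561
  T=β: p=0.0200, H(S|T=β) = 0.6931
  T=γ: p=0.5300, H(S|T=γ) = 0.6125
Weighted sum = 0.589 nats.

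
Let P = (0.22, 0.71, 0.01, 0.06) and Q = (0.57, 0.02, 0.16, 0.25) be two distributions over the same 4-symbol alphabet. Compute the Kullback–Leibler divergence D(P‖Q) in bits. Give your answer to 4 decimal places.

3.1906 bits

D(P‖Q) = Σ p·log₂(p/q).
  0.22·log₂(0.22/0.57) = -0.30216
  0.71·log₂(0.71/0.02) = 3.65632
  0.01·log₂(0.01/0.16) = -0.04000
  0.06·log₂(0.06/0.25) = -0.12353
D(P‖Q) = 3.1906 bits.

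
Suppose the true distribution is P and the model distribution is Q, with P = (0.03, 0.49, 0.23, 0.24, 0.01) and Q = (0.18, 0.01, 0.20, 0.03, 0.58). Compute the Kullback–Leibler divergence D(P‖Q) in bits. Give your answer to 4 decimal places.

3.3815 bits

D(P‖Q) = Σ p·log₂(p/q).
  0.03·log₂(0.03/0.18) = -0.07755
  0.49·log₂(0.49/0.01) = 2.75121
  0.23·log₂(0.23/0.20) = 0.04638
  0.24·log₂(0.24/0.03) = 0.72000
  0.01·log₂(0.01/0.58) = -0.05858
D(P‖Q) = 3.3815 bits.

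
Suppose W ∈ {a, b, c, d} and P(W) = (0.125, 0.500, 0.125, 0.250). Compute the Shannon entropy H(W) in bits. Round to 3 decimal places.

H(W) = −Σ p·log₂ p.
  −(0.125)·log₂(0.125) = 0.3750
  −(0.500)·log₂(0.500) = 0.5000
  −(0.125)·log₂(0.125) = 0.3750
  −(0.250)·log₂(0.250) = 0.5000
Sum: 0.3750 + 0.5000 + 0.3750 + 0.5000 = 1.750 bits.

1.750 bits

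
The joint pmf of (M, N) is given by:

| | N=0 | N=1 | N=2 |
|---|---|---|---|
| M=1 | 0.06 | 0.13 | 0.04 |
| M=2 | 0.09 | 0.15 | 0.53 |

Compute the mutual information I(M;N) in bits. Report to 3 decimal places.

0.144 bits

Marginals: p(M) = (0.2300, 0.7700), p(N) = (0.1500, 0.2800, 0.5700).
I(M;N) = H(M) + H(N) − H(M,N).
H(M) = 0.7780, H(N) = 1.3870, H(M,N) = 2.0206.
I(M;N) = 0.7780 + 1.3870 − 2.0206 = 0.144 bits.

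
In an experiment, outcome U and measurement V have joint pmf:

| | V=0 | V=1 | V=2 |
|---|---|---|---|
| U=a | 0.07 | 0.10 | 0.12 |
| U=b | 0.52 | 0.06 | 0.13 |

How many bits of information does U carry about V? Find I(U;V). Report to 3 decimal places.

0.156 bits

Marginals: p(U) = (0.2900, 0.7100), p(V) = (0.5900, 0.1600, 0.2500).
I(U;V) = H(U) + H(V) − H(U,V).
H(U) = 0.8687, H(V) = 1.3721, H(U,V) = 2.0846.
I(U;V) = 0.8687 + 1.3721 − 2.0846 = 0.156 bits.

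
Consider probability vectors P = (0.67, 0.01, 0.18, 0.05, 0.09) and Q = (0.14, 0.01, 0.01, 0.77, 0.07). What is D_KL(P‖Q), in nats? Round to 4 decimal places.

D(P‖Q) = Σ p·ln(p/q).
  0.67·ln(0.67/0.14) = 1.04898
  0.01·ln(0.01/0.01) = 0.00000
  0.18·ln(0.18/0.01) = 0.52027
  0.05·ln(0.05/0.77) = -0.13672
  0.09·ln(0.09/0.07) = 0.02262
D(P‖Q) = 1.4551 nats.

1.4551 nats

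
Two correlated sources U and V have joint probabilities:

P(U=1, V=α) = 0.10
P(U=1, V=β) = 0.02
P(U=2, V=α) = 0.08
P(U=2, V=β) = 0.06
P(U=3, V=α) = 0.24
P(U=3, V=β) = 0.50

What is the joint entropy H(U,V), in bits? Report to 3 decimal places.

H(U,V) = −Σ p(x,y)·log₂ p(x,y) over all 6 cells.
  cell (1,α): −0.10·log₂0.10 = 0.3322
  cell (1,β): −0.02·log₂0.02 = 0.1129
  cell (2,α): −0.08·log₂0.08 = 0.2915
  cell (2,β): −0.06·log₂0.06 = 0.2435
  cell (3,α): −0.24·log₂0.24 = 0.4941
  cell (3,β): −0.50·log₂0.50 = 0.5000
Sum = 1.974 bits.

1.974 bits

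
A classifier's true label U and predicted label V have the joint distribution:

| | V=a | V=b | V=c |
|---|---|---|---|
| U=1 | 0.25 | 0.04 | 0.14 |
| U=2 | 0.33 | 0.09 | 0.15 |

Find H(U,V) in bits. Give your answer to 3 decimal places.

2.334 bits

H(U,V) = −Σ p(x,y)·log₂ p(x,y) over all 6 cells.
  cell (1,a): −0.25·log₂0.25 = 0.5000
  cell (1,b): −0.04·log₂0.04 = 0.1858
  cell (1,c): −0.14·log₂0.14 = 0.3971
  cell (2,a): −0.33·log₂0.33 = 0.5278
  cell (2,b): −0.09·log₂0.09 = 0.3127
  cell (2,c): −0.15·log₂0.15 = 0.4105
Sum = 2.334 bits.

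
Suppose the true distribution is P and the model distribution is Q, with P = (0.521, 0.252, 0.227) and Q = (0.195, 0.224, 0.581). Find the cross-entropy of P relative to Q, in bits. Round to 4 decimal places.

1.9505 bits

H(P,Q) = −Σ p·log₂ q.
  −0.521·log₂(0.195) = 1.22875
  −0.252·log₂(0.224) = 0.54392
  −0.227·log₂(0.581) = 0.17783
H(P,Q) = 1.9505 bits.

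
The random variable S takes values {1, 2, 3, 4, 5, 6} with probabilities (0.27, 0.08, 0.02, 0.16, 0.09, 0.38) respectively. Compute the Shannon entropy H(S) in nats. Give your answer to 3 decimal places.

H(S) = −Σ p·ln p.
  −(0.27)·ln(0.27) = 0.3535
  −(0.08)·ln(0.08) = 0.2021
  −(0.02)·ln(0.02) = 0.0782
  −(0.16)·ln(0.16) = 0.2932
  −(0.09)·ln(0.09) = 0.2167
  −(0.38)·ln(0.38) = 0.3677
Sum: 0.3535 + 0.2021 + 0.0782 + 0.2932 + 0.2167 + 0.3677 = 1.511 nats.

1.511 nats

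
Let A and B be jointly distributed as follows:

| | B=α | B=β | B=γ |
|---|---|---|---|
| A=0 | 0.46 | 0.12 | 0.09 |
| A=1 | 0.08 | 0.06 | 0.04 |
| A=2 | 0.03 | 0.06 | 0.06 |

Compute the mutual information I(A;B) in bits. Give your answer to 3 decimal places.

0.100 bits

Marginals: p(A) = (0.6700, 0.1800, 0.1500), p(B) = (0.5700, 0.2400, 0.1900).
I(A;B) = Σ p(x,y)·log₂[p(x,y)/(p(x)p(y))].
  (0,α): 0.46·log₂(1.2045) = 0.1235
  (0,β): 0.12·log₂(0.7463) = -0.0507
  (0,γ): 0.09·log₂(0.7070) = -0.0450
  (1,α): 0.08·log₂(0.7797) = -0.0287
  (1,β): 0.06·log₂(1.3889) = 0.0284
  (1,γ): 0.04·log₂(1.1696) = 0.0090
  (2,α): 0.03·log₂(0.3509) = -0.0453
  (2,β): 0.06·log₂(1.6667) = 0.0442
  (2,γ): 0.06·log₂(2.1053) = 0.0644
Sum = 0.100 bits.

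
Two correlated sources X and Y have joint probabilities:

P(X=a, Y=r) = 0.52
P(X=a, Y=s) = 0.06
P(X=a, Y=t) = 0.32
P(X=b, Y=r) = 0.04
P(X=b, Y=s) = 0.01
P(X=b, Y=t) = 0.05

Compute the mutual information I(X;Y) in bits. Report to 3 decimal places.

Marginals: p(X) = (0.9000, 0.1000), p(Y) = (0.5600, 0.0700, 0.3700).
I(X;Y) = Σ p(x,y)·log₂[p(x,y)/(p(x)p(y))].
  (a,r): 0.52·log₂(1.0317) = 0.0234
  (a,s): 0.06·log₂(0.9524) = -0.0042
  (a,t): 0.32·log₂(0.9610) = -0.0184
  (b,r): 0.04·log₂(0.7143) = -0.0194
  (b,s): 0.01·log₂(1.4286) = 0.0051
  (b,t): 0.05·log₂(1.3514) = 0.0217
Sum = 0.008 bits.

0.008 bits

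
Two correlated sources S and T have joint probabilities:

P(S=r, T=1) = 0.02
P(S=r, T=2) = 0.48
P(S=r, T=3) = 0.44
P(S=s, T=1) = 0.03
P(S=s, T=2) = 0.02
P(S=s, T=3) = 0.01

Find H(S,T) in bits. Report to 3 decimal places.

H(S,T) = −Σ p(x,y)·log₂ p(x,y) over all 6 cells.
  cell (r,1): −0.02·log₂0.02 = 0.1129
  cell (r,2): −0.48·log₂0.48 = 0.5083
  cell (r,3): −0.44·log₂0.44 = 0.5211
  cell (s,1): −0.03·log₂0.03 = 0.1518
  cell (s,2): −0.02·log₂0.02 = 0.1129
  cell (s,3): −0.01·log₂0.01 = 0.0664
Sum = 1.473 bits.

1.473 bits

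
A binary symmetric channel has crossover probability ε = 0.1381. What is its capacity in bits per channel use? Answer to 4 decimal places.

Binary symmetric channel: C = 1 − h₂(ε) where h₂ is the binary entropy function.
h₂(0.1381) = −0.1381·log₂0.1381 − 0.8619·log₂0.8619 = 0.5792.
C = 1 − 0.5792 = 0.4208 bits per channel use.

0.4208 bits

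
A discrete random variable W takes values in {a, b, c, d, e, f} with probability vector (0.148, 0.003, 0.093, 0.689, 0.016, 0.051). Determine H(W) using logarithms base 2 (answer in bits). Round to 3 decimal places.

1.436 bits

H(W) = −Σ p·log₂ p.
  −(0.148)·log₂(0.148) = 0.4079
  −(0.003)·log₂(0.003) = 0.0251
  −(0.093)·log₂(0.093) = 0.3187
  −(0.689)·log₂(0.689) = 0.3703
  −(0.016)·log₂(0.016) = 0.0955
  −(0.051)·log₂(0.051) = 0.2190
Sum: 0.4079 + 0.0251 + 0.3187 + 0.3703 + 0.0955 + 0.2190 = 1.436 bits.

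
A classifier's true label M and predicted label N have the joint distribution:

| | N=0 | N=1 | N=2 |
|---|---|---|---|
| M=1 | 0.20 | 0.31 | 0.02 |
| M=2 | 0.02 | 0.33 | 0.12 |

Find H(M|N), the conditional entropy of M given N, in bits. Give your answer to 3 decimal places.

Marginals: p(M) = (0.5300, 0.4700), p(N) = (0.2200, 0.6400, 0.1400).
H(M|N) = Σ p(N) · H(M|N=·).
  N=0: p=0.2200, H(M|N=0) = 0.4395
  N=1: p=0.6400, H(M|N=1) = 0.9993
  N=2: p=0.1400, H(M|N=2) = 0.5917
Weighted sum = 0.819 bits.

0.819 bits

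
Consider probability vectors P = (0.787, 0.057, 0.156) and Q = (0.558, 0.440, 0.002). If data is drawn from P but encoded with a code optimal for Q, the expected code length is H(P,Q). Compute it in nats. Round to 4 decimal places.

H(P,Q) = −Σ p·ln q.
  −0.787·ln(0.558) = 0.45913
  −0.057·ln(0.440) = 0.04680
  −0.156·ln(0.002) = 0.96948
H(P,Q) = 1.4754 nats.

1.4754 nats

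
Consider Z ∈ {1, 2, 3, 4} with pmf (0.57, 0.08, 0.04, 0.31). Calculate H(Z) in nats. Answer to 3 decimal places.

1.014 nats

H(Z) = −Σ p·ln p.
  −(0.57)·ln(0.57) = 0.3204
  −(0.08)·ln(0.08) = 0.2021
  −(0.04)·ln(0.04) = 0.1288
  −(0.31)·ln(0.31) = 0.3631
Sum: 0.3204 + 0.2021 + 0.1288 + 0.3631 = 1.014 nats.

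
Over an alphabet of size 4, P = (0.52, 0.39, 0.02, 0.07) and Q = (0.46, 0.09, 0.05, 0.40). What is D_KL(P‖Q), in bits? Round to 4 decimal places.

0.7146 bits

D(P‖Q) = Σ p·log₂(p/q).
  0.52·log₂(0.52/0.46) = 0.09198
  0.39·log₂(0.39/0.09) = 0.82504
  0.02·log₂(0.02/0.05) = -0.02644
  0.07·log₂(0.07/0.40) = -0.17602
D(P‖Q) = 0.7146 bits.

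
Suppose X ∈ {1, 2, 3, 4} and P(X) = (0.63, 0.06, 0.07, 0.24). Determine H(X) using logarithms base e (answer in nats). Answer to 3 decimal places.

0.989 nats

H(X) = −Σ p·ln p.
  −(0.63)·ln(0.63) = 0.2911
  −(0.06)·ln(0.06) = 0.1688
  −(0.07)·ln(0.07) = 0.1861
  −(0.24)·ln(0.24) = 0.3425
Sum: 0.2911 + 0.1688 + 0.1861 + 0.3425 = 0.989 nats.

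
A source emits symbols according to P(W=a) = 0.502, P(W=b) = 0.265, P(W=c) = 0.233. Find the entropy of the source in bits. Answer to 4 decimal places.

1.4965 bits

H(W) = −Σ p·log₂ p.
  −(0.502)·log₂(0.502) = 0.49911
  −(0.265)·log₂(0.265) = 0.50772
  −(0.233)·log₂(0.233) = 0.48967
Sum: 0.49911 + 0.50772 + 0.48967 = 1.4965 bits.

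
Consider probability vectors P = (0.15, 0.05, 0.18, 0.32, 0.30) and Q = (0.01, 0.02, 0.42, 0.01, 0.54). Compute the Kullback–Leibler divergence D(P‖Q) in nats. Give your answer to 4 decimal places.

1.2322 nats

D(P‖Q) = Σ p·ln(p/q).
  0.15·ln(0.15/0.01) = 0.40621
  0.05·ln(0.05/0.02) = 0.04581
  0.18·ln(0.18/0.42) = -0.15251
  0.32·ln(0.32/0.01) = 1.10904
  0.30·ln(0.30/0.54) = -0.17634
D(P‖Q) = 1.2322 nats.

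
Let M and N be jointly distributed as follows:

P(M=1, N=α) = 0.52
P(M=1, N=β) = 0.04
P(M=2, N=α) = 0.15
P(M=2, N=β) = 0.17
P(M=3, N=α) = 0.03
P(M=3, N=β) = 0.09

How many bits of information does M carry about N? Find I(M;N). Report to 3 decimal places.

Marginals: p(M) = (0.5600, 0.3200, 0.1200), p(N) = (0.7000, 0.3000).
I(M;N) = Σ p(x,y)·log₂[p(x,y)/(p(x)p(y))].
  (1,α): 0.52·log₂(1.3265) = 0.2120
  (1,β): 0.04·log₂(0.2381) = -0.0828
  (2,α): 0.15·log₂(0.6696) = -0.0868
  (2,β): 0.17·log₂(1.7708) = 0.1402
  (3,α): 0.03·log₂(0.3571) = -0.0446
  (3,β): 0.09·log₂(2.5000) = 0.1190
Sum = 0.257 bits.

0.257 bits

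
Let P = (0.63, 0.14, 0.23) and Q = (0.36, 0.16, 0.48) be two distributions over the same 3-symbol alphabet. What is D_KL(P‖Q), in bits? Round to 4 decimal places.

D(P‖Q) = Σ p·log₂(p/q).
  0.63·log₂(0.63/0.36) = 0.50863
  0.14·log₂(0.14/0.16) = -0.02697
  0.23·log₂(0.23/0.48) = -0.24412
D(P‖Q) = 0.2375 bits.

0.2375 bits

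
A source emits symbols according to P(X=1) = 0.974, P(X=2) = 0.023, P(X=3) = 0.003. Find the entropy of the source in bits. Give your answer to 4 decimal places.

0.1873 bits

H(X) = −Σ p·log₂ p.
  −(0.974)·log₂(0.974) = 0.03702
  −(0.023)·log₂(0.023) = 0.12517
  −(0.003)·log₂(0.003) = 0.02514
Sum: 0.03702 + 0.12517 + 0.02514 = 0.1873 bits.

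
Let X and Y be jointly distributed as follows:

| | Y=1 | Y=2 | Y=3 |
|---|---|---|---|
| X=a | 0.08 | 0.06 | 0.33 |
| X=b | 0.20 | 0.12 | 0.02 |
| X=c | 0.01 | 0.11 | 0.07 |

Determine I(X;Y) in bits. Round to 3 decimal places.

Marginals: p(X) = (0.4700, 0.3400, 0.1900), p(Y) = (0.2900, 0.2900, 0.4200).
I(X;Y) = H(X) + H(Y) − H(X,Y).
H(X) = 1.4964, H(Y) = 1.5615, H(X,Y) = 2.6925.
I(X;Y) = 1.4964 + 1.5615 − 2.6925 = 0.365 bits.

0.365 bits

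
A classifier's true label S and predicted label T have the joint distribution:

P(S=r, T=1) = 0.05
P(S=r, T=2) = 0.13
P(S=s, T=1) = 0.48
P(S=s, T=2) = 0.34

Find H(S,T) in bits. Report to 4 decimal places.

H(S,T) = −Σ p(x,y)·log₂ p(x,y) over all 4 cells.
  cell (r,1): −0.05·log₂0.05 = 0.21610
  cell (r,2): −0.13·log₂0.13 = 0.38264
  cell (s,1): −0.48·log₂0.48 = 0.50827
  cell (s,2): −0.34·log₂0.34 = 0.52917
Sum = 1.6362 bits.

1.6362 bits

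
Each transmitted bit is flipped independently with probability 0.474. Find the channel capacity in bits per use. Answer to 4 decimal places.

Binary symmetric channel: C = 1 − h₂(ε) where h₂ is the binary entropy function.
h₂(0.474) = −0.474·log₂0.474 − 0.526·log₂0.526 = 0.9980.
C = 1 − 0.9980 = 0.0020 bits per channel use.

0.0020 bits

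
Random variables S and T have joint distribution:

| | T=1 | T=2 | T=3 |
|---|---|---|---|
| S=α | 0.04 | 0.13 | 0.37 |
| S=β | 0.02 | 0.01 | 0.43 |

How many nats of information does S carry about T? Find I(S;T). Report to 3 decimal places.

0.063 nats

Marginals: p(S) = (0.5400, 0.4600), p(T) = (0.0600, 0.1400, 0.8000).
I(S;T) = H(S) + H(T) − H(S,T).
H(S) = 0.6899, H(T) = 0.6226, H(S,T) = 1.2491.
I(S;T) = 0.6899 + 0.6226 − 1.2491 = 0.063 nats.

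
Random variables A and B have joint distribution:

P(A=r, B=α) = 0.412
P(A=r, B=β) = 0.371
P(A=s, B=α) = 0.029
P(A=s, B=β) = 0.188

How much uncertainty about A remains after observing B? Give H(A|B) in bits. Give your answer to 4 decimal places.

Marginals: p(A) = (0.7830, 0.2170), p(B) = (0.4410, 0.5590).
H(A|B) = Σ p(B) · H(A|B=·).
  B=α: p=0.4410, H(A|B=α) = 0.3499
  B=β: p=0.5590, H(A|B=β) = 0.9212
Weighted sum = 0.6693 bits.

0.6693 bits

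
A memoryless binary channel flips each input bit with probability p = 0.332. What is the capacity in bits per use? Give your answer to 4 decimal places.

0.0830 bits

Binary symmetric channel: C = 1 − h₂(ε) where h₂ is the binary entropy function.
h₂(0.332) = −0.332·log₂0.332 − 0.668·log₂0.668 = 0.9170.
C = 1 − 0.9170 = 0.0830 bits per channel use.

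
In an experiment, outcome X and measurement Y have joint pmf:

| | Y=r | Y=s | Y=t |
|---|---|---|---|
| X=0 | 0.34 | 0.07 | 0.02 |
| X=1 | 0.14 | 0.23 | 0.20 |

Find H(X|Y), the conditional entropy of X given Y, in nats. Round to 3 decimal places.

0.520 nats

Chain rule: H(X|Y) = H(X,Y) − H(Y).
Marginals: p(X) = (0.4300, 0.5700), p(Y) = (0.4800, 0.3000, 0.2200).
H(X,Y) = 1.5664 nats; H(Y) = 1.0466 nats.
H(X|Y) = 1.5664 − 1.0466 = 0.520 nats.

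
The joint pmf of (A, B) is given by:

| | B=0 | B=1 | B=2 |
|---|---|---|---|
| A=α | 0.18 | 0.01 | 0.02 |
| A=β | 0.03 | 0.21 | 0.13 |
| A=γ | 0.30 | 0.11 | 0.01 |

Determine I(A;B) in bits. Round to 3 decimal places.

Marginals: p(A) = (0.2100, 0.3700, 0.4200), p(B) = (0.5100, 0.3300, 0.1600).
I(A;B) = H(A) + H(B) − H(A,B).
H(A) = 1.5292, H(B) = 1.4463, H(A,B) = 2.5697.
I(A;B) = 1.5292 + 1.4463 − 2.5697 = 0.406 bits.

0.406 bits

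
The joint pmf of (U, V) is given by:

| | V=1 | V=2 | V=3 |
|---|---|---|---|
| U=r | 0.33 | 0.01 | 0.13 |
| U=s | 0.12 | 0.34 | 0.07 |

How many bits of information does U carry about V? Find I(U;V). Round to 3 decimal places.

Marginals: p(U) = (0.4700, 0.5300), p(V) = (0.4500, 0.3500, 0.2000).
I(U;V) = H(U) + H(V) − H(U,V).
H(U) = 0.9974, H(V) = 1.5129, H(U,V) = 2.1417.
I(U;V) = 0.9974 + 1.5129 − 2.1417 = 0.369 bits.

0.369 bits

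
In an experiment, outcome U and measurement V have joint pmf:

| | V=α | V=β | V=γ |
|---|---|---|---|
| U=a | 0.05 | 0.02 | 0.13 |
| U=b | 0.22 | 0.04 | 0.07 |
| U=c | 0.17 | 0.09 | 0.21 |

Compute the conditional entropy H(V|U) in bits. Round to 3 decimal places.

1.362 bits

Marginals: p(U) = (0.2000, 0.3300, 0.4700), p(V) = (0.4400, 0.1500, 0.4100).
H(V|U) = Σ p(U) · H(V|U=·).
  U=a: p=0.2000, H(V|U=a) = 1.2362
  U=b: p=0.3300, H(V|U=b) = 1.2335
  U=c: p=0.4700, H(V|U=c) = 1.5066
Weighted sum = 1.362 bits.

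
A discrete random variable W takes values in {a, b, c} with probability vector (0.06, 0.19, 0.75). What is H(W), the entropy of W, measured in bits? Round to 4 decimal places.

1.0100 bits

H(W) = −Σ p·log₂ p.
  −(0.06)·log₂(0.06) = 0.24353
  −(0.19)·log₂(0.19) = 0.45523
  −(0.75)·log₂(0.75) = 0.31128
Sum: 0.24353 + 0.45523 + 0.31128 = 1.0100 bits.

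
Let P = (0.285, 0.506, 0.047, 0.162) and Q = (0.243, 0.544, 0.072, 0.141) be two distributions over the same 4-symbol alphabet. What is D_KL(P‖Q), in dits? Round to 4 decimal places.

D(P‖Q) = Σ p·log₁₀(p/q).
  0.285·log₁₀(0.285/0.243) = 0.01973
  0.506·log₁₀(0.506/0.544) = -0.01591
  0.047·log₁₀(0.047/0.072) = -0.00871
  0.162·log₁₀(0.162/0.141) = 0.00977
D(P‖Q) = 0.0049 dits.

0.0049 dits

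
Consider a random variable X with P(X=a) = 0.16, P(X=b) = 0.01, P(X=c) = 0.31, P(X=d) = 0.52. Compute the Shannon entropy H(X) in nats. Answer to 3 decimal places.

H(X) = −Σ p·ln p.
  −(0.16)·ln(0.16) = 0.2932
  −(0.01)·ln(0.01) = 0.0461
  −(0.31)·ln(0.31) = 0.3631
  −(0.52)·ln(0.52) = 0.3400
Sum: 0.2932 + 0.0461 + 0.3631 + 0.3400 = 1.042 nats.

1.042 nats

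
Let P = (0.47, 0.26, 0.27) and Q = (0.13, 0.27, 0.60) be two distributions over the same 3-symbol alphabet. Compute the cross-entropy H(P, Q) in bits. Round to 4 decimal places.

2.0735 bits

H(P,Q) = −Σ p·log₂ q.
  −0.47·log₂(0.13) = 1.38341
  −0.26·log₂(0.27) = 0.49113
  −0.27·log₂(0.60) = 0.19898
H(P,Q) = 2.0735 bits.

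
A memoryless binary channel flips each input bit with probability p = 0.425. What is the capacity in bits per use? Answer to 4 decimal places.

0.0163 bits

Binary symmetric channel: C = 1 − h₂(ε) where h₂ is the binary entropy function.
h₂(0.425) = −0.425·log₂0.425 − 0.575·log₂0.575 = 0.9837.
C = 1 − 0.9837 = 0.0163 bits per channel use.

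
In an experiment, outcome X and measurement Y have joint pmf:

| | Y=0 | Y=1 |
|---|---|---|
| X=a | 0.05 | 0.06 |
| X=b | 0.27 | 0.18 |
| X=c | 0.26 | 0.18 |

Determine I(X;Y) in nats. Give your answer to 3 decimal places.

0.004 nats

Marginals: p(X) = (0.1100, 0.4500, 0.4400), p(Y) = (0.5800, 0.4200).
I(X;Y) = H(X) + H(Y) − H(X,Y).
H(X) = 0.9634, H(Y) = 0.6803, H(X,Y) = 1.6397.
I(X;Y) = 0.9634 + 0.6803 − 1.6397 = 0.004 nats.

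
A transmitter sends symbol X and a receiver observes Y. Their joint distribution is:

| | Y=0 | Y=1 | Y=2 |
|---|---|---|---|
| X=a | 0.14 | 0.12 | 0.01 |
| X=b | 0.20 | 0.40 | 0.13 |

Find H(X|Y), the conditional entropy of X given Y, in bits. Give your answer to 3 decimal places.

Marginals: p(X) = (0.2700, 0.7300), p(Y) = (0.3400, 0.5200, 0.1400).
H(X|Y) = Σ p(Y) · H(X|Y=·).
  Y=0: p=0.3400, H(X|Y=0) = 0.9774
  Y=1: p=0.5200, H(X|Y=1) = 0.7793
  Y=2: p=0.1400, H(X|Y=2) = 0.3712
Weighted sum = 0.790 bits.

0.790 bits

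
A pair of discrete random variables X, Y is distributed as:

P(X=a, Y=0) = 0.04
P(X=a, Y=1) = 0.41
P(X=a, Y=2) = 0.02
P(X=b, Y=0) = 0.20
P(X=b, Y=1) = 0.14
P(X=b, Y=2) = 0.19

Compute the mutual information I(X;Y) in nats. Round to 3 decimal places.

0.205 nats

Marginals: p(X) = (0.4700, 0.5300), p(Y) = (0.2400, 0.5500, 0.2100).
I(X;Y) = H(X) + H(Y) − H(X,Y).
H(X) = 0.6913, H(Y) = 0.9991, H(X,Y) = 1.4852.
I(X;Y) = 0.6913 + 0.9991 − 1.4852 = 0.205 nats.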